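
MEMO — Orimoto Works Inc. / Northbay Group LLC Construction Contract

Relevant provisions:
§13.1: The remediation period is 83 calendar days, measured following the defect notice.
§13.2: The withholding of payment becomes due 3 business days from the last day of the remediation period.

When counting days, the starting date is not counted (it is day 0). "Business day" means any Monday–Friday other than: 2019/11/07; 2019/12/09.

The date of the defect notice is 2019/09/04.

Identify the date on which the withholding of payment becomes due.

The last day of the remediation period: 2019/09/04 + 83 days = 2019/11/26.
The date on which the withholding of payment becomes due: 3 business days after Tuesday, 2019/11/26, skipping weekends — Nov 27, Nov 28, Nov 29 — lands on Friday, 2019/11/29.

2019/11/29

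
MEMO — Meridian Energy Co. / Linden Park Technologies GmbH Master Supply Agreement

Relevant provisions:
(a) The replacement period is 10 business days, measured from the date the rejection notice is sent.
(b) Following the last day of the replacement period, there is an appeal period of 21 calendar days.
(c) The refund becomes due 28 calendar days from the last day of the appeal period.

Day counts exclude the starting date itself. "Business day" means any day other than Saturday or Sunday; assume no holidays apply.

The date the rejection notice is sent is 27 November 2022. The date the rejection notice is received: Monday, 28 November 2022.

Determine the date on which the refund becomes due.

The last day of the replacement period: counting 10 business days from Sunday, 27 November 2022 (Nov 28, Nov 29, Nov 30, Dec 1, Dec 2, Dec 5, Dec 6, Dec 7, Dec 8, Dec 9, skipping weekends) reaches Friday, 9 December 2022.
The last day of the appeal period: 21 calendar days after 9 December 2022 is 30 December 2022.
The date on which the refund becomes due: 30 December 2022 + 28 days = 27 January 2023.

27 January 2023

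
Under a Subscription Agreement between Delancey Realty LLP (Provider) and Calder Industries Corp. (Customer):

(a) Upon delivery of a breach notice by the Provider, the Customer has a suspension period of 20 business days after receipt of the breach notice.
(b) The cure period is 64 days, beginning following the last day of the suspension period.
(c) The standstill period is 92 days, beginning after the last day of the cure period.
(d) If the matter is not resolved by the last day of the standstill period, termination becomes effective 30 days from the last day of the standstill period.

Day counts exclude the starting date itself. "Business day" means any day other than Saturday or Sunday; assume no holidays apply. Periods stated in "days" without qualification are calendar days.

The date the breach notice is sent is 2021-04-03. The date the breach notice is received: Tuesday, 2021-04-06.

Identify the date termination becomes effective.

The last day of the suspension period: counting 20 business days from Tuesday, 2021-04-06 (Apr 7, Apr 8, Apr 9, Apr 12, …, Apr 30, May 3, May 4, skipping weekends) reaches Tuesday, 2021-05-04.
Adding 64 calendar days to 2021-05-04 gives 2021-07-07, which is the last day of the cure period.
The last day of the standstill period: 2021-07-07 + 92 days = 2021-10-07.
The date termination becomes effective: 30 calendar days after 2021-10-07 is 2021-11-06.

2021-11-06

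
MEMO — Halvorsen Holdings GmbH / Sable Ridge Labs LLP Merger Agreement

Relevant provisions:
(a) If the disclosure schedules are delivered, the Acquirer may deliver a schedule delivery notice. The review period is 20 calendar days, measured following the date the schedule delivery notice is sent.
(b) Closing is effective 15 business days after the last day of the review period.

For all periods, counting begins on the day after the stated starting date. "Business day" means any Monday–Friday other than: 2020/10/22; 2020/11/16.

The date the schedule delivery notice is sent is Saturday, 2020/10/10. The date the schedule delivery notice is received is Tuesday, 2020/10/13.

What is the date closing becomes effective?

2020/11/23

The last day of the review period: 2020/10/10 + 20 days = 2020/10/30.
From Friday, 2020/10/30, 15 business days (Nov 2, Nov 3, Nov 4, Nov 5, …, Nov 19, Nov 20, Nov 23, skipping weekends and the listed holiday on Nov 16) brings us to Monday, 2020/11/23, which is the date closing becomes effective.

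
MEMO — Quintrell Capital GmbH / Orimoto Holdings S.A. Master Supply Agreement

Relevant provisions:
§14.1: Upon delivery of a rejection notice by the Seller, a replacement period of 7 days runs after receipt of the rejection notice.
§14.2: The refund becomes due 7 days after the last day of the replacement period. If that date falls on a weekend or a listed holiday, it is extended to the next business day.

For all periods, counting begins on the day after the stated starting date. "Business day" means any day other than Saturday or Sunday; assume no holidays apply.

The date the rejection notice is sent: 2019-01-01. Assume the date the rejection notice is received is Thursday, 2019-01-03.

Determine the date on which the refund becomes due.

Adding 7 calendar days to 2019-01-03 gives 2019-01-10, which is the last day of the replacement period.
The date on which the refund becomes due: 2019-01-10 + 7 days = 2019-01-17. 2019-01-17 is a Thursday, so no roll-forward applies.

2019-01-17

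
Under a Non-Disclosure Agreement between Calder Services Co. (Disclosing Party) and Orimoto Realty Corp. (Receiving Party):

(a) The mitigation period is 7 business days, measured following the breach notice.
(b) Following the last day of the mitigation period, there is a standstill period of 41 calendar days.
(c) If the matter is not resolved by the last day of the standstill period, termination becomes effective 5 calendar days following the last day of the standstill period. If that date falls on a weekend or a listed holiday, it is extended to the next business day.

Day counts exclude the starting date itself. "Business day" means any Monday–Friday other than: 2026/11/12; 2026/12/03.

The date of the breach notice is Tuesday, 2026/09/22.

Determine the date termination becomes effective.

2026/11/16

The last day of the mitigation period: 7 business days after Tuesday, 2026/09/22, skipping weekends — Sep 23, Sep 24, Sep 25, Sep 28, Sep 29, Sep 30, Oct 1 — lands on Thursday, 2026/10/01.
The last day of the standstill period: 41 calendar days after 2026/10/01 is 2026/11/11.
The date termination becomes effective: 5 calendar days after 2026/11/11 is 2026/11/16. 2026/11/16 is a Monday and is not a listed holiday, so no roll-forward applies.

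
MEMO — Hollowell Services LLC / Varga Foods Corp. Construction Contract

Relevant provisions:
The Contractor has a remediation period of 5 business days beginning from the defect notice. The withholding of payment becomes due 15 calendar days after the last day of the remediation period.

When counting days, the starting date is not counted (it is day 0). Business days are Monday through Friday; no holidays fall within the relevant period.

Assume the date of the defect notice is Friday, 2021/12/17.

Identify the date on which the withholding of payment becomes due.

2022/01/08

The last day of the remediation period: 5 business days after Friday, 2021/12/17, skipping weekends — Dec 20, Dec 21, Dec 22, Dec 23, Dec 24 — lands on Friday, 2021/12/24.
The date on which the withholding of payment becomes due: 2021/12/24 + 15 days = 2022/01/08.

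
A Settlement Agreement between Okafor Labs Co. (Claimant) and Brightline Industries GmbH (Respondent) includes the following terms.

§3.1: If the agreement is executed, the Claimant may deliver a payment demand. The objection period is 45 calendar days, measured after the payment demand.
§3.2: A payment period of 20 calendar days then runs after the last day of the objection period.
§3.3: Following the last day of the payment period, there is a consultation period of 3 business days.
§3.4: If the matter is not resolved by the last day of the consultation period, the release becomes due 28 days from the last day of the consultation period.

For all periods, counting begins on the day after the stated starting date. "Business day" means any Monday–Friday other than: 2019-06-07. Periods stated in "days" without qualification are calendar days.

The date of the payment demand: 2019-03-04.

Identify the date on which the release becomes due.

2019-06-10

Adding 45 calendar days to 2019-03-04 gives 2019-04-18, which is the last day of the objection period.
The last day of the payment period: 2019-04-18 + 20 days = 2019-05-08.
From Wednesday, 2019-05-08, 3 business days (May 9, May 10, May 13, skipping weekends) brings us to Monday, 2019-05-13, which is the last day of the consultation period.
The date on which the release becomes due: 28 calendar days after 2019-05-13 is 2019-06-10.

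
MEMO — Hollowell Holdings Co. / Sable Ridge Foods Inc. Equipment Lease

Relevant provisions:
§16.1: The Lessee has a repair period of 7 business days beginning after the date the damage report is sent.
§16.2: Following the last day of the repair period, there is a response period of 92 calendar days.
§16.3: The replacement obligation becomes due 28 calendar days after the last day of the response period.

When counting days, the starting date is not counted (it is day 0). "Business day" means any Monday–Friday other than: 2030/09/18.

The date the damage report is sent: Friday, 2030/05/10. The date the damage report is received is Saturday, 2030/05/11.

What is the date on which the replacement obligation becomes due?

2030/09/18

From Friday, 2030/05/10, 7 business days (May 13, May 14, May 15, May 16, May 17, May 20, May 21, skipping weekends) brings us to Tuesday, 2030/05/21, which is the last day of the repair period.
The last day of the response period: 2030/05/21 + 92 days = 2030/08/21.
Adding 28 calendar days to 2030/08/21 gives 2030/09/18, which is the date on which the replacement obligation becomes due.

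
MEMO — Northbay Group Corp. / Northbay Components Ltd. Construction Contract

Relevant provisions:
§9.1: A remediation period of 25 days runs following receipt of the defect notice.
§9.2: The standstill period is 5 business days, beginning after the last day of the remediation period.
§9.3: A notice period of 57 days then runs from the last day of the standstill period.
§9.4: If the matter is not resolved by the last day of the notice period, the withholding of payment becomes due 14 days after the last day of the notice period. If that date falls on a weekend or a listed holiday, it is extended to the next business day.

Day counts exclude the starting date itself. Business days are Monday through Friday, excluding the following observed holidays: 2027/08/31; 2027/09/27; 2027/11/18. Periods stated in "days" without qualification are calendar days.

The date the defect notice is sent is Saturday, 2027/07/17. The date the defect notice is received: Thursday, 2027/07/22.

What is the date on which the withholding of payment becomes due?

2027/11/02

The last day of the remediation period: 25 calendar days after 2027/07/22 is 2027/08/16.
From Monday, 2027/08/16, 5 business days (Aug 17, Aug 18, Aug 19, Aug 20, Aug 23, skipping weekends) brings us to Monday, 2027/08/23, which is the last day of the standstill period.
The last day of the notice period: 2027/08/23 + 57 days = 2027/10/19.
The date on which the withholding of payment becomes due: 14 calendar days after 2027/10/19 is 2027/11/02. 2027/11/02 is a Tuesday and is not a listed holiday, so no roll-forward applies.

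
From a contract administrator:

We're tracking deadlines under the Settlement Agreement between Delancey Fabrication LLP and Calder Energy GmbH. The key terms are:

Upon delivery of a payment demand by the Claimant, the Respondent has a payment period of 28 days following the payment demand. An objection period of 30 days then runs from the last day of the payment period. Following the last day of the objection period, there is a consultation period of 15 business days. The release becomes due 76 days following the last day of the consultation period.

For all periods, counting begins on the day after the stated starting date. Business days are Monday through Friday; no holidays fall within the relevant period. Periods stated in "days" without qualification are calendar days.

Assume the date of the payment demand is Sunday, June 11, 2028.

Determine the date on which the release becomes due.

The last day of the payment period: June 11, 2028 + 28 days = July 9, 2028.
The last day of the objection period: 30 calendar days after July 9, 2028 is August 8, 2028.
The last day of the consultation period: 15 business days after Tuesday, August 8, 2028, skipping weekends — Aug 9, Aug 10, Aug 11, Aug 14, …, Aug 25, Aug 28, Aug 29 — lands on Tuesday, August 29, 2028.
The date on which the release becomes due: 76 calendar days after August 29, 2028 is November 13, 2028.

November 13, 2028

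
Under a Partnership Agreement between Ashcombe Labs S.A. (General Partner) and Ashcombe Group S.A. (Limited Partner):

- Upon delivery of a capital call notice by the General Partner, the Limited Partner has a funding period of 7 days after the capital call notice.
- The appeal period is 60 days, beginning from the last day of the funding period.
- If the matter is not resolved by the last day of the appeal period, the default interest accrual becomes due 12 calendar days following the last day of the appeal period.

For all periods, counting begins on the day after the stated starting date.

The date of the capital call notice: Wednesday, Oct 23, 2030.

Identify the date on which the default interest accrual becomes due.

Jan 10, 2031

The last day of the funding period: Oct 23, 2030 + 7 days = Oct 30, 2030.
Adding 60 calendar days to Oct 30, 2030 gives Dec 29, 2030, which is the last day of the appeal period.
Adding 12 calendar days to Dec 29, 2030 gives Jan 10, 2031, which is the date on which the default interest accrual becomes due.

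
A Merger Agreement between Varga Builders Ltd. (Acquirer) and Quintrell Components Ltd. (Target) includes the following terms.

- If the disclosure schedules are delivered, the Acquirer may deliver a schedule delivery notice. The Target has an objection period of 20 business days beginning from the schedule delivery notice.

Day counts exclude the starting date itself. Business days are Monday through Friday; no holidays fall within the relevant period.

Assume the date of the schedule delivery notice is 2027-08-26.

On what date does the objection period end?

2027-09-23

The last day of the objection period: 20 business days after Thursday, 2027-08-26, skipping weekends — Aug 27, Aug 30, Aug 31, Sep 1, …, Sep 21, Sep 22, Sep 23 — lands on Thursday, 2027-09-23.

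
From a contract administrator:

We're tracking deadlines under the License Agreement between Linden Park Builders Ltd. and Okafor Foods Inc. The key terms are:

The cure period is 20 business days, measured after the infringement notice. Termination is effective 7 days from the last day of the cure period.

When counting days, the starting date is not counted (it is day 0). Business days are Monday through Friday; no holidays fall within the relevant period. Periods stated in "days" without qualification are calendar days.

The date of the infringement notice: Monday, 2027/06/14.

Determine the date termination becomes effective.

2027/07/19

The last day of the cure period: 20 business days after Monday, 2027/06/14, skipping weekends — Jun 15, Jun 16, Jun 17, Jun 18, …, Jul 8, Jul 9, Jul 12 — lands on Monday, 2027/07/12.
Adding 7 calendar days to 2027/07/12 gives 2027/07/19, which is the date termination becomes effective.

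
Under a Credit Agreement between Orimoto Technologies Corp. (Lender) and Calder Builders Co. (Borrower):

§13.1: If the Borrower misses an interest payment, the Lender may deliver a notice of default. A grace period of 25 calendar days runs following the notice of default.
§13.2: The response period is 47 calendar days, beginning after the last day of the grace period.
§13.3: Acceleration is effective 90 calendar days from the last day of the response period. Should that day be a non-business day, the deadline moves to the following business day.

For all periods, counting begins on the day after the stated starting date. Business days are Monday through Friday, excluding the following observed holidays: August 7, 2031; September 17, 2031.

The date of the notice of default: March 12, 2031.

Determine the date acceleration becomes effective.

August 21, 2031

The last day of the grace period: 25 calendar days after March 12, 2031 is April 6, 2031.
The last day of the response period: 47 calendar days after April 6, 2031 is May 23, 2031.
Adding 90 calendar days to May 23, 2031 gives August 21, 2031, which is the date acceleration becomes effective. August 21, 2031 is a Thursday and is not a listed holiday, so no roll-forward applies.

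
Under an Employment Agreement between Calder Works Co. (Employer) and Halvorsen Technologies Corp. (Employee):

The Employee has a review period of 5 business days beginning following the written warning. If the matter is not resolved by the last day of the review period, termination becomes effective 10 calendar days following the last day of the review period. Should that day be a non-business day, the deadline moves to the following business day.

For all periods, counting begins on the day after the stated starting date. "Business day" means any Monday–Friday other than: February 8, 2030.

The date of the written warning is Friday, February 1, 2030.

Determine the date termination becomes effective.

From Friday, February 1, 2030, 5 business days (Feb 4, Feb 5, Feb 6, Feb 7, Feb 11, skipping weekends and the listed holiday on Feb 8) brings us to Monday, February 11, 2030, which is the last day of the review period.
Adding 10 calendar days to February 11, 2030 gives February 21, 2030, which is the date termination becomes effective. February 21, 2030 is a Thursday and is not a listed holiday, so no roll-forward applies.

February 21, 2030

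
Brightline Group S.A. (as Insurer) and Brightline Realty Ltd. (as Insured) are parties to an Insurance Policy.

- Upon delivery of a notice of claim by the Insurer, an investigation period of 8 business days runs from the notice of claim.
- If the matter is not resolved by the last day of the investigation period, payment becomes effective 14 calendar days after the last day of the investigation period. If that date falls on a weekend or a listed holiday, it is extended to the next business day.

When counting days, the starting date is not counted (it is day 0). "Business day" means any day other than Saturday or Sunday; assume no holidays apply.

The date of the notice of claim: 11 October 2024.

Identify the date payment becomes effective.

The last day of the investigation period: counting 8 business days from Friday, 11 October 2024 (Oct 14, Oct 15, Oct 16, Oct 17, Oct 18, Oct 21, Oct 22, Oct 23, skipping weekends) reaches Wednesday, 23 October 2024.
The date payment becomes effective: 14 calendar days after 23 October 2024 is 6 November 2024. 6 November 2024 is a Wednesday, so no roll-forward applies.

6 November 2024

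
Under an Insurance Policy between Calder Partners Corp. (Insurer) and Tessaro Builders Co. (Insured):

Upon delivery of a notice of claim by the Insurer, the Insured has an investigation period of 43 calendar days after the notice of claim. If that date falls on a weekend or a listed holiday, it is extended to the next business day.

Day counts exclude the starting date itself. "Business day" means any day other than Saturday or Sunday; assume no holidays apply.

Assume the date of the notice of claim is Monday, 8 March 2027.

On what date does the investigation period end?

20 April 2027

The last day of the investigation period: 8 March 2027 + 43 days = 20 April 2027. 20 April 2027 is a Tuesday, so no roll-forward applies.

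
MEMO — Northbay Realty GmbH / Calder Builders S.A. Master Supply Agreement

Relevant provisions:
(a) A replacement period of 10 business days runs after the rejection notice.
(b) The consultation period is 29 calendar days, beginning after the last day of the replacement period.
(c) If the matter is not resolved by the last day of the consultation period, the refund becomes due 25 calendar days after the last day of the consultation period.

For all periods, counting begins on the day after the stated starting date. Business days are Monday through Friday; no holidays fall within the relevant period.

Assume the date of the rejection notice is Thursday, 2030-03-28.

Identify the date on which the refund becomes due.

2030-06-04

The last day of the replacement period: counting 10 business days from Thursday, 2030-03-28 (Mar 29, Apr 1, Apr 2, Apr 3, Apr 4, Apr 5, Apr 8, Apr 9, Apr 10, Apr 11, skipping weekends) reaches Thursday, 2030-04-11.
The last day of the consultation period: 29 calendar days after 2030-04-11 is 2030-05-10.
The date on which the refund becomes due: 25 calendar days after 2030-05-10 is 2030-06-04.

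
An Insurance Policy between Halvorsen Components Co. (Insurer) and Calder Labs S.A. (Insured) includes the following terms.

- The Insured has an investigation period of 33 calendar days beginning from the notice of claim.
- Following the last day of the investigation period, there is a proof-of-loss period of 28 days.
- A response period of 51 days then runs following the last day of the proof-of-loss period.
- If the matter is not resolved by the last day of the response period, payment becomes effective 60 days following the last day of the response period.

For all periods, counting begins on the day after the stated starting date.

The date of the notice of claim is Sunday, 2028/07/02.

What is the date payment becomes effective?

2028/12/21

The last day of the investigation period: 2028/07/02 + 33 days = 2028/08/04.
The last day of the proof-of-loss period: 28 calendar days after 2028/08/04 is 2028/09/01.
The last day of the response period: 51 calendar days after 2028/09/01 is 2028/10/22.
The date payment becomes effective: 60 calendar days after 2028/10/22 is 2028/12/21.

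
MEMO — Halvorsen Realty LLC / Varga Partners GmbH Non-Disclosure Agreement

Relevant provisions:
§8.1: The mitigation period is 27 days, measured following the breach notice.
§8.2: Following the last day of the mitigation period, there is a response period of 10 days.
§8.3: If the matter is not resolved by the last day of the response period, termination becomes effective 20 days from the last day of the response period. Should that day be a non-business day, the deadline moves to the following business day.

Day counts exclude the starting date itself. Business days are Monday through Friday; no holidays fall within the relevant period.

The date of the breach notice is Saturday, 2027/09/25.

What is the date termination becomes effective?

2027/11/22

Adding 27 calendar days to 2027/09/25 gives 2027/10/22, which is the last day of the mitigation period.
The last day of the response period: 2027/10/22 + 10 days = 2027/11/01.
The date termination becomes effective: 2027/11/01 + 20 days = 2027/11/21. That falls on a Sunday, so it rolls to the next business day, Monday, 2027/11/22.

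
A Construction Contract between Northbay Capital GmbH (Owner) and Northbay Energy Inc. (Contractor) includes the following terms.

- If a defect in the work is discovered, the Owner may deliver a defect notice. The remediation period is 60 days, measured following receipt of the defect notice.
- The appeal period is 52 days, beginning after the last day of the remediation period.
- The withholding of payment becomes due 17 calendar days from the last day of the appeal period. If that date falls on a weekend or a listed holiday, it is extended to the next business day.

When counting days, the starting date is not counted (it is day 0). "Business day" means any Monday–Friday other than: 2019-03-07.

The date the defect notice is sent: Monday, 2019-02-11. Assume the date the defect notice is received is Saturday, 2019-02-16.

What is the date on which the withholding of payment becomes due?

2019-06-25

Adding 60 calendar days to 2019-02-16 gives 2019-04-17, which is the last day of the remediation period.
Adding 52 calendar days to 2019-04-17 gives 2019-06-08, which is the last day of the appeal period.
The date on which the withholding of payment becomes due: 17 calendar days after 2019-06-08 is 2019-06-25. 2019-06-25 is a Tuesday and is not a listed holiday, so no roll-forward applies.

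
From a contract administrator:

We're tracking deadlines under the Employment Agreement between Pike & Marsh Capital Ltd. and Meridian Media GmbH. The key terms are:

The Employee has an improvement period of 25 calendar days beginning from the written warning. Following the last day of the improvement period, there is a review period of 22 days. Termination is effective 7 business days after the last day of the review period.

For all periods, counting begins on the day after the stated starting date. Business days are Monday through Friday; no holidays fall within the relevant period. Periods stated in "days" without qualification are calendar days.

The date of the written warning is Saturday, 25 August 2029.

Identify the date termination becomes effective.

The last day of the improvement period: 25 calendar days after 25 August 2029 is 19 September 2029.
Adding 22 calendar days to 19 September 2029 gives 11 October 2029, which is the last day of the review period.
The date termination becomes effective: counting 7 business days from Thursday, 11 October 2029 (Oct 12, Oct 15, Oct 16, Oct 17, Oct 18, Oct 19, Oct 22, skipping weekends) reaches Monday, 22 October 2029.

22 October 2029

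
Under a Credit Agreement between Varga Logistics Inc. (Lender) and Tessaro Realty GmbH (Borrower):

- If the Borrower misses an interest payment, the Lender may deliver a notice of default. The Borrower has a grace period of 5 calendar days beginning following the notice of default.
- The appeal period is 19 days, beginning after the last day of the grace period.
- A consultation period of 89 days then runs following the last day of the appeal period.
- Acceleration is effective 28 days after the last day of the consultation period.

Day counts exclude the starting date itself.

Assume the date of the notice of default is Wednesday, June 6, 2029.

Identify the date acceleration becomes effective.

October 25, 2029

The last day of the grace period: 5 calendar days after June 6, 2029 is June 11, 2029.
Adding 19 calendar days to June 11, 2029 gives June 30, 2029, which is the last day of the appeal period.
The last day of the consultation period: 89 calendar days after June 30, 2029 is September 27, 2029.
The date acceleration becomes effective: 28 calendar days after September 27, 2029 is October 25, 2029.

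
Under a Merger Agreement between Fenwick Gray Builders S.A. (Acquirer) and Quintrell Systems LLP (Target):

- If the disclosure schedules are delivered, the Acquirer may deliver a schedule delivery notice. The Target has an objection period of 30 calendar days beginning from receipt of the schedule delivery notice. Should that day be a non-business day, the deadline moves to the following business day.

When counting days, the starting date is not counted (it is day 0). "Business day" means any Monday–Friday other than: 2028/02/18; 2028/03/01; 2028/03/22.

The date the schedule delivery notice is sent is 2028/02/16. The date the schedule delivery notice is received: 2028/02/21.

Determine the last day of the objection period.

2028/03/23

The last day of the objection period: 30 calendar days after 2028/02/21 is 2028/03/22. That falls on Wednesday, a listed holiday, so it rolls to the next business day, Thursday, 2028/03/23.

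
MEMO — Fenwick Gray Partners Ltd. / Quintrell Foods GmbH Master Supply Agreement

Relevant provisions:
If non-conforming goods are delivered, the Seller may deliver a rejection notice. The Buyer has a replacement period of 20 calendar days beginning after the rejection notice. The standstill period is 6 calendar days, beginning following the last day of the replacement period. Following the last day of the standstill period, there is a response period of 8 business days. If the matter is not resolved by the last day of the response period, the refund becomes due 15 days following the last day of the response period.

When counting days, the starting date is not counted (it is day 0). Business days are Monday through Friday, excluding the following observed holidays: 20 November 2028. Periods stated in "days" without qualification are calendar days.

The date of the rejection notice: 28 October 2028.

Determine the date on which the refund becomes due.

20 December 2028

The last day of the replacement period: 20 calendar days after 28 October 2028 is 17 November 2028.
The last day of the standstill period: 6 calendar days after 17 November 2028 is 23 November 2028.
The last day of the response period: 8 business days after Thursday, 23 November 2028, skipping weekends — Nov 24, Nov 27, Nov 28, Nov 29, Nov 30, Dec 1, Dec 4, Dec 5 — lands on Tuesday, 5 December 2028.
The date on which the refund becomes due: 15 calendar days after 5 December 2028 is 20 December 2028.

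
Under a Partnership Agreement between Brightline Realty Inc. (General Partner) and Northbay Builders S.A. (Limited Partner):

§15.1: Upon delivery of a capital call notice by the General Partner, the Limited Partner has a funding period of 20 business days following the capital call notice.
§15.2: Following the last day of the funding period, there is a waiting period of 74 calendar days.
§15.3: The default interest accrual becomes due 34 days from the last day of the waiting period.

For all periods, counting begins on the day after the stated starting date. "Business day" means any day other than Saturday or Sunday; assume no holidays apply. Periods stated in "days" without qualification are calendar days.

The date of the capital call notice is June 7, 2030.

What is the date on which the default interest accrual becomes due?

October 21, 2030

From Friday, June 7, 2030, 20 business days (Jun 10, Jun 11, Jun 12, Jun 13, …, Jul 3, Jul 4, Jul 5, skipping weekends) brings us to Friday, July 5, 2030, which is the last day of the funding period.
The last day of the waiting period: 74 calendar days after July 5, 2030 is September 17, 2030.
The date on which the default interest accrual becomes due: September 17, 2030 + 34 days = October 21, 2030.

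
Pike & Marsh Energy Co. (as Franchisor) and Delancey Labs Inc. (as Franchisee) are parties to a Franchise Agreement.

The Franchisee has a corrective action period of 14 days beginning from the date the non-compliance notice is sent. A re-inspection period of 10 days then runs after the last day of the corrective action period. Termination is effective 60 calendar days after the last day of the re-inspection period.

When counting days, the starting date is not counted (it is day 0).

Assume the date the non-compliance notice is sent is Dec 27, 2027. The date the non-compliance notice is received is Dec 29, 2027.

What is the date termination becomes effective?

The last day of the corrective action period: Dec 27, 2027 + 14 days = Jan 10, 2028.
Adding 10 calendar days to Jan 10, 2028 gives Jan 20, 2028, which is the last day of the re-inspection period.
Adding 60 calendar days to Jan 20, 2028 gives Mar 20, 2028, which is the date termination becomes effective.

Mar 20, 2028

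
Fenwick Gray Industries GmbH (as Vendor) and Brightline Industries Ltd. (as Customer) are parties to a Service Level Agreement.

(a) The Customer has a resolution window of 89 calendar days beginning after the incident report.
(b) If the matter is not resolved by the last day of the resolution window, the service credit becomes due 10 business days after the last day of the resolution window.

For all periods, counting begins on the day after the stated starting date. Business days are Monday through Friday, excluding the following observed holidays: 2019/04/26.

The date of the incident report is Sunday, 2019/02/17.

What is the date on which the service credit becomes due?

Adding 89 calendar days to 2019/02/17 gives 2019/05/17, which is the last day of the resolution window.
The date on which the service credit becomes due: counting 10 business days from Friday, 2019/05/17 (May 20, May 21, May 22, May 23, May 24, May 27, May 28, May 29, May 30, May 31, skipping weekends) reaches Friday, 2019/05/31.

2019/05/31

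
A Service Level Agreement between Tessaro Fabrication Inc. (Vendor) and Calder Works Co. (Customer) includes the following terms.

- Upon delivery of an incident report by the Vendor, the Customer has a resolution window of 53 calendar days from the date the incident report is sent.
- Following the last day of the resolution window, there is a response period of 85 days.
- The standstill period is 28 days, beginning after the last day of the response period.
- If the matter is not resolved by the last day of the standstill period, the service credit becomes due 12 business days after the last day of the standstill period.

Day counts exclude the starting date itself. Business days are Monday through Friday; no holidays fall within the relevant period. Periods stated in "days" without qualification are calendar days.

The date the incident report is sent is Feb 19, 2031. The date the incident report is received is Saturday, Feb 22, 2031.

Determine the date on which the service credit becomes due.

Adding 53 calendar days to Feb 19, 2031 gives Apr 13, 2031, which is the last day of the resolution window.
Adding 85 calendar days to Apr 13, 2031 gives Jul 7, 2031, which is the last day of the response period.
The last day of the standstill period: 28 calendar days after Jul 7, 2031 is Aug 4, 2031.
From Monday, Aug 4, 2031, 12 business days (Aug 5, Aug 6, Aug 7, Aug 8, …, Aug 18, Aug 19, Aug 20, skipping weekends) brings us to Wednesday, Aug 20, 2031, which is the date on which the service credit becomes due.

Aug 20, 2031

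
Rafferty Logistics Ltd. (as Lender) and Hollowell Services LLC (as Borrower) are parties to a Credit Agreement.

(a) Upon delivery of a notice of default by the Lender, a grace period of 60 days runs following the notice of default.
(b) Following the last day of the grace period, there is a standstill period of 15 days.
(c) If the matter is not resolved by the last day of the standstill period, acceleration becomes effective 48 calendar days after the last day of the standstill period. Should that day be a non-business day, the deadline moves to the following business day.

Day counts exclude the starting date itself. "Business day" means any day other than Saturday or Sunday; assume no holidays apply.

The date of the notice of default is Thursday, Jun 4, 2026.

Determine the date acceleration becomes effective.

Oct 5, 2026

Adding 60 calendar days to Jun 4, 2026 gives Aug 3, 2026, which is the last day of the grace period.
Adding 15 calendar days to Aug 3, 2026 gives Aug 18, 2026, which is the last day of the standstill period.
The date acceleration becomes effective: 48 calendar days after Aug 18, 2026 is Oct 5, 2026. Oct 5, 2026 is a Monday, so no roll-forward applies.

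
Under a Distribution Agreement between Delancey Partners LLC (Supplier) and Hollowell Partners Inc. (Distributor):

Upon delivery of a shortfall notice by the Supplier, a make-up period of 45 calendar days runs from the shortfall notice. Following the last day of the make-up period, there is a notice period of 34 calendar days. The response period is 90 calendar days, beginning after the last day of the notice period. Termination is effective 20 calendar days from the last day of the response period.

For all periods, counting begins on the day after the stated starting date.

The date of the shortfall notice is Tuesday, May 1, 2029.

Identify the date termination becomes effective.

Nov 6, 2029

The last day of the make-up period: May 1, 2029 + 45 days = Jun 15, 2029.
The last day of the notice period: 34 calendar days after Jun 15, 2029 is Jul 19, 2029.
The last day of the response period: 90 calendar days after Jul 19, 2029 is Oct 17, 2029.
Adding 20 calendar days to Oct 17, 2029 gives Nov 6, 2029, which is the date termination becomes effective.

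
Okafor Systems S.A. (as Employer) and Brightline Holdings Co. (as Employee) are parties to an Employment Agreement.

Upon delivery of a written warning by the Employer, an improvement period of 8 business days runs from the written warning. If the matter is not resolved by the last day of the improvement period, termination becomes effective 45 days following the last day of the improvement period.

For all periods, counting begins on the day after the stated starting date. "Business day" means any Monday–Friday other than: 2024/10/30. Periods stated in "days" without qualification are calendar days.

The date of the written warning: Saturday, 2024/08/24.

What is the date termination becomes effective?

The last day of the improvement period: 8 business days after Saturday, 2024/08/24, skipping weekends — Aug 26, Aug 27, Aug 28, Aug 29, Aug 30, Sep 2, Sep 3, Sep 4 — lands on Wednesday, 2024/09/04.
Adding 45 calendar days to 2024/09/04 gives 2024/10/19, which is the date termination becomes effective.

2024/10/19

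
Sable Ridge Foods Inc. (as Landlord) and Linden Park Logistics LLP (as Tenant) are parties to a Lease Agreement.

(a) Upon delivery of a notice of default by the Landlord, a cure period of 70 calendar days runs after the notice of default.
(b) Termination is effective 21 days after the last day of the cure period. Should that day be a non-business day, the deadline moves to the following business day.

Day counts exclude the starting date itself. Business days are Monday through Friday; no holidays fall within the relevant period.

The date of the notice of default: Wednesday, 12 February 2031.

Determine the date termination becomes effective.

14 May 2031

Adding 70 calendar days to 12 February 2031 gives 23 April 2031, which is the last day of the cure period.
The date termination becomes effective: 21 calendar days after 23 April 2031 is 14 May 2031. 14 May 2031 is a Wednesday, so no roll-forward applies.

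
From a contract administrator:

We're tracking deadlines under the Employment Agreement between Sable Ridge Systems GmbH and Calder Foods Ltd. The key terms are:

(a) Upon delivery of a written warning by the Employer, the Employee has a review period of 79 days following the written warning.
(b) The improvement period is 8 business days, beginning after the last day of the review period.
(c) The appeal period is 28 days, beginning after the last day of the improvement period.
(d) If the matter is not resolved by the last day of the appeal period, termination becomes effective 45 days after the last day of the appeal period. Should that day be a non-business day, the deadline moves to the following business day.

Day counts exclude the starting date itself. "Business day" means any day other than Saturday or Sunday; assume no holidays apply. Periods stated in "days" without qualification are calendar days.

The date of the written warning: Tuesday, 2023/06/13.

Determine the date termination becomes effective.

2023/11/24

The last day of the review period: 79 calendar days after 2023/06/13 is 2023/08/31.
The last day of the improvement period: 8 business days after Thursday, 2023/08/31, skipping weekends — Sep 1, Sep 4, Sep 5, Sep 6, Sep 7, Sep 8, Sep 11, Sep 12 — lands on Tuesday, 2023/09/12.
Adding 28 calendar days to 2023/09/12 gives 2023/10/10, which is the last day of the appeal period.
Adding 45 calendar days to 2023/10/10 gives 2023/11/24, which is the date termination becomes effective. 2023/11/24 is a Friday, so no roll-forward applies.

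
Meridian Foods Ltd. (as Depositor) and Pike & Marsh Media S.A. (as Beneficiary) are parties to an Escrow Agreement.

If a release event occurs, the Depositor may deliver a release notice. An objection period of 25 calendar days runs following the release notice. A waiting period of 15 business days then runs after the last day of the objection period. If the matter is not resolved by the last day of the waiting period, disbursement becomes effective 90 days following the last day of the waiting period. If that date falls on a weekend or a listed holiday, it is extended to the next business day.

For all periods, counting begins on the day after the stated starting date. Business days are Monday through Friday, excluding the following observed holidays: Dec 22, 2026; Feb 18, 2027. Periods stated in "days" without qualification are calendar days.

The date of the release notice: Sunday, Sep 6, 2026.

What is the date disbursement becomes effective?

Jan 20, 2027

The last day of the objection period: 25 calendar days after Sep 6, 2026 is Oct 1, 2026.
From Thursday, Oct 1, 2026, 15 business days (Oct 2, Oct 5, Oct 6, Oct 7, …, Oct 20, Oct 21, Oct 22, skipping weekends) brings us to Thursday, Oct 22, 2026, which is the last day of the waiting period.
The date disbursement becomes effective: 90 calendar days after Oct 22, 2026 is Jan 20, 2027. Jan 20, 2027 is a Wednesday and is not a listed holiday, so no roll-forward applies.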